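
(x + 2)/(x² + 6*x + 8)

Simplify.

Factor: x² + 6*x + 8 = (x + 4)·(x + 2)
Cancel the common factor (x + 2).

1/(x + 4)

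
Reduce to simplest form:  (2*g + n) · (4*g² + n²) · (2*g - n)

16*g⁴ - n⁴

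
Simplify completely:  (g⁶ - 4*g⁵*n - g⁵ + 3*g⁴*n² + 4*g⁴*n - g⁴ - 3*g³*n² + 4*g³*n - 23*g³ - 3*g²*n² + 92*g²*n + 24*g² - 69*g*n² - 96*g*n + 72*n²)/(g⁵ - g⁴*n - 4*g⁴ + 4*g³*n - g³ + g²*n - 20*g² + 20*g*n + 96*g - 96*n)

Factor: g⁶ - 4*g⁵*n - g⁵ + 3*g⁴*n² + 4*g⁴*n - g⁴ - 3*g³*n² + 4*g³*n - 23*g³ - 3*g²*n² + 92*g²*n + 24*g² - 69*g*n² - 96*g*n + 72*n² = (g - 1)·(g - 3)·(g - n)·(g² + 3*g + 8)·(g - 3*n);  g⁵ - g⁴*n - 4*g⁴ + 4*g³*n - g³ + g²*n - 20*g² + 20*g*n + 96*g - 96*n = (g - 4)·(g² + 3*g + 8)·(g - n)·(g - 3)
Cancel the common factors (g² + 3*g + 8), (g - n), (g - 3).

(g² - 3*g*n - g + 3*n)/(g - 4)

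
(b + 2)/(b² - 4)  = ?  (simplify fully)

1/(b - 2)

Factor: b² - 4 = (b + 2)·(b - 2)
Cancel the common factor (b + 2).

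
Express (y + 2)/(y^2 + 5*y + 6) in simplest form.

Factor: y^2 + 5*y + 6 = (y + 2)*(y + 3)
Cancel the common factor (y + 2).

1/(y + 3)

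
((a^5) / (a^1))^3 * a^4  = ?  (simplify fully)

Inside the bracket: a^4
Raise to the power 3: a^12
Multiply by a^4: add exponents.

a^16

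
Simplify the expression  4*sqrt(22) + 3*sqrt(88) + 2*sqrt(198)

4*sqrt(22) = 4*sqrt(22); 3*sqrt(88) = 6*sqrt(22); 2*sqrt(198) = 6*sqrt(22)
Combine: (4 + 6 + 6)·sqrt(22) = 16*sqrt(22)

16*sqrt(22)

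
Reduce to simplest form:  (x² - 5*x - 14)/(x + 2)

Factor: x² - 5*x - 14 = (x + 2)·(x - 7)
Cancel the common factor (x + 2).

x - 7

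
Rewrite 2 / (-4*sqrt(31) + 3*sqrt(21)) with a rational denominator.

(-8*sqrt(31) - 6*sqrt(21))/307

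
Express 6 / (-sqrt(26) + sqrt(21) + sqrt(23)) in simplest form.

Group as (sqrt(21) + sqrt(23)) - sqrt(26); multiply by (sqrt(21) + sqrt(23)) + sqrt(26), then rationalise the remaining surd.

(-9*sqrt(26) + 12*sqrt(23) + 14*sqrt(21) + sqrt(12558))/134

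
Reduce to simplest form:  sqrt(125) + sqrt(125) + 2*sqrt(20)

sqrt(125) = 5*sqrt(5); sqrt(125) = 5*sqrt(5); 2*sqrt(20) = 4*sqrt(5)
Combine: (5 + 5 + 4)·sqrt(5) = 14*sqrt(5)

14*sqrt(5)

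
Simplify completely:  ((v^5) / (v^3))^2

Inside the bracket: v^2
Raise to the power 2: v^4

v^4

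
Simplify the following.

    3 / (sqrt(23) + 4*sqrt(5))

(-sqrt(23) + 4*sqrt(5))/19

Multiply numerator and denominator by -4*sqrt(5) + sqrt(23).
Denominator becomes -57; numerator becomes -12*sqrt(5) + 3*sqrt(23).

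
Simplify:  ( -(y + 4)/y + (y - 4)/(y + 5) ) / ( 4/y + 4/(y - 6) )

(-13*y² + 58*y + 120)/(8*y² + 16*y - 120)

Numerator: -(y + 4)/y + (y - 4)/(y + 5) = (-13*y - 20)/(y² + 5*y)
Denominator: 4/y + 4/(y - 6) = (8*y - 24)/(y² - 6*y)
Divide: ((-13*y - 20)/(y² + 5*y)) · ((y² - 6*y)/(8*y - 24)) = (-13*y² + 58*y + 120)/(8*y² + 16*y - 120)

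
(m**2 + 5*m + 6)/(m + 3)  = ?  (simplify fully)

Factor: m**2 + 5*m + 6 = (m + 3)*(m + 2)
Cancel the common factor (m + 3).

m + 2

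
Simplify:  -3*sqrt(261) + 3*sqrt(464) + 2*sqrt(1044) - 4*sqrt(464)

-sqrt(29)

3*sqrt(261) = 9*sqrt(29); 3*sqrt(464) = 12*sqrt(29); 2*sqrt(1044) = 12*sqrt(29); 4*sqrt(464) = 16*sqrt(29)
Combine: (-9 + 12 + 12 - 16)·sqrt(29) = -sqrt(29)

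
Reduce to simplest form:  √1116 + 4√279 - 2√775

√1116 = 6*√31; 4√279 = 12*√31; 2√775 = 10*√31
Combine: (6 + 12 - 10)·√31 = 8*√31

8*√31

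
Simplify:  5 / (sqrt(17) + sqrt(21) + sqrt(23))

(-10*sqrt(8211) + 75*sqrt(23) + 95*sqrt(21) + 135*sqrt(17))/1203

Group as (sqrt(17) + sqrt(21)) + sqrt(23); multiply by (sqrt(17) + sqrt(21)) - sqrt(23), then rationalise the remaining surd.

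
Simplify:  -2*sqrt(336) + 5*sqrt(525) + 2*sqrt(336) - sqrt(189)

22*sqrt(21)

2*sqrt(336) = 8*sqrt(21); 5*sqrt(525) = 25*sqrt(21); 2*sqrt(336) = 8*sqrt(21); sqrt(189) = 3*sqrt(21)
Combine: (-8 + 25 + 8 - 3)·sqrt(21) = 22*sqrt(21)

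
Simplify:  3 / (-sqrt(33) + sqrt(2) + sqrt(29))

Group as (sqrt(2) + sqrt(29)) - sqrt(33); multiply by (sqrt(2) + sqrt(29)) + sqrt(33), then rationalise the remaining surd.

(sqrt(33) + 3*sqrt(29) + 30*sqrt(2) + sqrt(1914))/38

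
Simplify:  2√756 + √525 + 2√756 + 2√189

2√756 = 12*√21; √525 = 5*√21; 2√756 = 12*√21; 2√189 = 6*√21
Combine: (12 + 5 + 12 + 6)·√21 = 35*√21

35*√21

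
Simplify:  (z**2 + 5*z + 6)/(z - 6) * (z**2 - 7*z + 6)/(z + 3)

Factor: z**2 + 5*z + 6 = (z + 3)*(z + 2);  z**2 - 7*z + 6 = (z - 1)*(z - 6)
Cancel the common factors (z + 3), (z - 6).

z**2 + z - 2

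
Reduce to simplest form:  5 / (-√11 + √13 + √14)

Group as (√13 + √14) - √11; multiply by (√13 + √14) + √11, then rationalise the remaining surd.

(-40*√11 + 25*√14 + 30*√13 + 5*√2002)/236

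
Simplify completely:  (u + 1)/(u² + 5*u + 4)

1/(u + 4)

Factor: u² + 5*u + 4 = (u + 4)·(u + 1)
Cancel the common factor (u + 1).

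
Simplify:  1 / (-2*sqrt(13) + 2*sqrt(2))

Multiply numerator and denominator by 2*sqrt(2) + 2*sqrt(13).
Denominator becomes -44; numerator becomes 2*sqrt(2) + 2*sqrt(13).

(-sqrt(13) - sqrt(2))/22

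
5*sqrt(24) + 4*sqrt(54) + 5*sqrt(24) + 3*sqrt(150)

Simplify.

5*sqrt(24) = 10*sqrt(6); 4*sqrt(54) = 12*sqrt(6); 5*sqrt(24) = 10*sqrt(6); 3*sqrt(150) = 15*sqrt(6)
Combine: (10 + 12 + 10 + 15)·sqrt(6) = 47*sqrt(6)

47*sqrt(6)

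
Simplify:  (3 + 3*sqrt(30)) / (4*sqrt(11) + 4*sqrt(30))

(-3*sqrt(330) - 3*sqrt(11) + 3*sqrt(30) + 90)/76

Multiply numerator and denominator by -4*sqrt(11) + 4*sqrt(30).
Denominator becomes 304; numerator becomes -12*sqrt(330) - 12*sqrt(11) + 12*sqrt(30) + 360.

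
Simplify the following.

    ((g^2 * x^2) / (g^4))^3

x^6/g^6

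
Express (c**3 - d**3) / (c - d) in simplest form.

Apply the difference-of-cubes factorisation and cancel (c - d).

c**2 + c*d + d**2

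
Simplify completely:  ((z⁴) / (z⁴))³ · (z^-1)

Inside the bracket: 1
Raise to the power 3: 1
Multiply by (z^-1): add exponents.

1/z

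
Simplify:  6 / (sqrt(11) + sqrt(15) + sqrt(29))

Group as (sqrt(15) + sqrt(29)) + sqrt(11); multiply by (sqrt(15) + sqrt(29)) - sqrt(11), then rationalise the remaining surd.

(-4*sqrt(4785) - 6*sqrt(29) + 50*sqrt(15) + 66*sqrt(11))/217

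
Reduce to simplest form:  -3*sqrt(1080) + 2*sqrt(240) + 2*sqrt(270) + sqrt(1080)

-6*sqrt(30) + 8*sqrt(15)

3*sqrt(1080) = 18*sqrt(30); 2*sqrt(240) = 8*sqrt(15); 2*sqrt(270) = 6*sqrt(30); sqrt(1080) = 6*sqrt(30)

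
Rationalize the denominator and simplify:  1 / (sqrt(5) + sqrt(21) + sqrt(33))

(-6*sqrt(385) - 7*sqrt(33) + 17*sqrt(21) + 49*sqrt(5))/371

Group as (sqrt(5) + sqrt(21)) + sqrt(33); multiply by (sqrt(5) + sqrt(21)) - sqrt(33), then rationalise the remaining surd.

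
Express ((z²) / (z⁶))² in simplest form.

Inside the bracket: (z^-4)
Raise to the power 2: (z^-8)

z^(-8)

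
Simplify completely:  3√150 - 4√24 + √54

3√150 = 15*√6; 4√24 = 8*√6; √54 = 3*√6
Combine: (15 - 8 + 3)·√6 = 10*√6

10*√6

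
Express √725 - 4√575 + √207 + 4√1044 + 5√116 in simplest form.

√725 = 5*√29; 4√575 = 20*√23; √207 = 3*√23; 4√1044 = 24*√29; 5√116 = 10*√29

-17*√23 + 39*√29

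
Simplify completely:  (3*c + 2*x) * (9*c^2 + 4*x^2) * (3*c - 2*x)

81*c^4 - 16*x^4

Telescope via difference of squares: ((3*c)+(2*x))((3*c)-(2*x)) = 9*c^2 - 4*x^2, then repeat with the next factor.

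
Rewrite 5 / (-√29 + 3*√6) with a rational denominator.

Multiply numerator and denominator by √29 + 3*√6.
Denominator becomes 25; numerator becomes 5*√29 + 15*√6.

(√29 + 3*√6)/5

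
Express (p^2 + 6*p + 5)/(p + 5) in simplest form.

p + 1

Factor: p^2 + 6*p + 5 = (p + 1)*(p + 5)
Cancel the common factor (p + 5).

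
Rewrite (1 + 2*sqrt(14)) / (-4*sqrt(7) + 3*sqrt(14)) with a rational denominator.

(4*sqrt(7) + 3*sqrt(14) + 56*sqrt(2) + 84)/14

Multiply numerator and denominator by 4*sqrt(7) + 3*sqrt(14).
Denominator becomes 14; numerator becomes 4*sqrt(7) + 3*sqrt(14) + 56*sqrt(2) + 84.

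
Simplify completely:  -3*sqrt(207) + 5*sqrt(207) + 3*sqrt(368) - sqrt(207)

15*sqrt(23)

3*sqrt(207) = 9*sqrt(23); 5*sqrt(207) = 15*sqrt(23); 3*sqrt(368) = 12*sqrt(23); sqrt(207) = 3*sqrt(23)
Combine: (-9 + 15 + 12 - 3)·sqrt(23) = 15*sqrt(23)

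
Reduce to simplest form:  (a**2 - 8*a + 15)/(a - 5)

a - 3

Factor: a**2 - 8*a + 15 = (a - 3)*(a - 5)
Cancel the common factor (a - 5).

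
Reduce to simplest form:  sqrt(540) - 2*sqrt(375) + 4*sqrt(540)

sqrt(540) = 6*sqrt(15); 2*sqrt(375) = 10*sqrt(15); 4*sqrt(540) = 24*sqrt(15)
Combine: (6 - 10 + 24)·sqrt(15) = 20*sqrt(15)

20*sqrt(15)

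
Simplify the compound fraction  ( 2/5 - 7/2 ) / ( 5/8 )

Numerator: 2/5 - 7/2 = -31/10
Denominator: 5/8 = 5/8
Divide: (-31/10) · (8/5) = -124/25

-124/25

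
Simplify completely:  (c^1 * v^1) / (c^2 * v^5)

1/(c*v^4)

Quotient: (c^-1) * (v^-4)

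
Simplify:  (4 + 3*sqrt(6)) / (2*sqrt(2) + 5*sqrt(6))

(-6*sqrt(3) - 4*sqrt(2) + 10*sqrt(6) + 45)/71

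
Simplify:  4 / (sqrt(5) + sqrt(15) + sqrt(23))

Group as (sqrt(15) + sqrt(23)) + sqrt(5); multiply by (sqrt(15) + sqrt(23)) - sqrt(5), then rationalise the remaining surd.

(-40*sqrt(69) - 12*sqrt(23) + 52*sqrt(15) + 132*sqrt(5))/291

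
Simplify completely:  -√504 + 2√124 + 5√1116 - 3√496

√504 = 6*√14; 2√124 = 4*√31; 5√1116 = 30*√31; 3√496 = 12*√31

-6*√14 + 22*√31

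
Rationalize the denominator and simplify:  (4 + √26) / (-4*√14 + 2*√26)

(-2*√91 - 4*√14 - 13 - 2*√26)/30

Multiply numerator and denominator by 2*√26 + 4*√14.
Denominator becomes -120; numerator becomes 8*√26 + 52 + 16*√14 + 8*√91.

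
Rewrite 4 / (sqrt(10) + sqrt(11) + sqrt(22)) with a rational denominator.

(-176*sqrt(5) - 4*sqrt(22) + 84*sqrt(11) + 92*sqrt(10))/439

Group as (sqrt(10) + sqrt(11)) + sqrt(22); multiply by (sqrt(10) + sqrt(11)) - sqrt(22), then rationalise the remaining surd.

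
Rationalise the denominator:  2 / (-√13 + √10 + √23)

(-10*√13 + 13*√10 + √2990)/130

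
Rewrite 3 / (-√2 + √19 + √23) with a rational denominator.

(-60*√2 - 3*√23 + 9*√19 + 3*√874)/74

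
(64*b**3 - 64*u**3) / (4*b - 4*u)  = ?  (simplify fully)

16*b**2 + 16*b*u + 16*u**2

Factor as (a-b)(a**2+ab+b**2) with a=(4*b), b=(4*u).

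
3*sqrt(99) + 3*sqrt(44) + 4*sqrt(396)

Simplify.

3*sqrt(99) = 9*sqrt(11); 3*sqrt(44) = 6*sqrt(11); 4*sqrt(396) = 24*sqrt(11)
Combine: (9 + 6 + 24)·sqrt(11) = 39*sqrt(11)

39*sqrt(11)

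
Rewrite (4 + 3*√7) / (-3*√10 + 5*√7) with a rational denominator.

Multiply numerator and denominator by 3*√10 + 5*√7.
Denominator becomes 85; numerator becomes 12*√10 + 20*√7 + 9*√70 + 105.

(12*√10 + 20*√7 + 9*√70 + 105)/85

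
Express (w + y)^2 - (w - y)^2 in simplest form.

4*w*y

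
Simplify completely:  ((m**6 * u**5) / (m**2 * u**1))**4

m**16*u**16

Inside the bracket: m**4 * u**4
Raise to the power 4: m**16 * u**16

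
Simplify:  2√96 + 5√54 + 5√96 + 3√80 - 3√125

-3*√5 + 43*√6

2√96 = 8*√6; 5√54 = 15*√6; 5√96 = 20*√6; 3√80 = 12*√5; 3√125 = 15*√5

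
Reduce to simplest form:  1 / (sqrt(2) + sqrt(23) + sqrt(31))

(-sqrt(1426) - 3*sqrt(31) + 5*sqrt(23) + 26*sqrt(2))/74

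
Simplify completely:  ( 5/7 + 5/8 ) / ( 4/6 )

Numerator: 5/7 + 5/8 = 75/56
Denominator: 4/6 = 2/3
Divide: (75/56) · (3/2) = 225/112

225/112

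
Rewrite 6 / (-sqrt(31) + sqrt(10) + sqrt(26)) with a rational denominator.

Group as (sqrt(10) + sqrt(26)) - sqrt(31); multiply by (sqrt(10) + sqrt(26)) + sqrt(31), then rationalise the remaining surd.

(-30*sqrt(31) + 90*sqrt(26) + 282*sqrt(10) + 24*sqrt(2015))/1015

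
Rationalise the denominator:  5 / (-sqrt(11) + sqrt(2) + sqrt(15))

Group as (sqrt(2) + sqrt(15)) - sqrt(11); multiply by (sqrt(2) + sqrt(15)) + sqrt(11), then rationalise the remaining surd.

(-15*sqrt(11) - 5*sqrt(15) + 60*sqrt(2) + 5*sqrt(330))/42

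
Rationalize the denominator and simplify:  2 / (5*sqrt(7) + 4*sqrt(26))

(-10*sqrt(7) + 8*sqrt(26))/241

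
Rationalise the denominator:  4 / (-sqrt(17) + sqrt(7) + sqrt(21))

(-44*sqrt(17) + 12*sqrt(21) + 124*sqrt(7) + 56*sqrt(51))/467

Group as (sqrt(7) + sqrt(21)) - sqrt(17); multiply by (sqrt(7) + sqrt(21)) + sqrt(17), then rationalise the remaining surd.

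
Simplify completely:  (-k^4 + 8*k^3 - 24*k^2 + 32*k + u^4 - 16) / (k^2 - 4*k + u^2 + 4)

Difference of fourth powers: factor out (u^2 + (k - 2)^2).

-k^2 + 4*k + u^2 - 4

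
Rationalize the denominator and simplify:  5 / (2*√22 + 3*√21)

(-10*√22 + 15*√21)/101

Multiply numerator and denominator by -2*√22 + 3*√21.
Denominator becomes 101; numerator becomes -10*√22 + 15*√21.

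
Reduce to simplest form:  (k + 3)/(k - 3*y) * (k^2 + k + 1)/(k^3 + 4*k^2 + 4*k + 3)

-1/(-k + 3*y)

Factor: k^3 + 4*k^2 + 4*k + 3 = (k^2 + k + 1)*(k + 3)
Cancel the common factors (k^2 + k + 1), (k + 3).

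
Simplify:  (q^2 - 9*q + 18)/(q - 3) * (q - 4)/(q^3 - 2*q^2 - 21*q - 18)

Factor: q^2 - 9*q + 18 = (q - 3)*(q - 6);  q^3 - 2*q^2 - 21*q - 18 = (q + 1)*(q + 3)*(q - 6)
Cancel the common factors (q - 6), (q - 3).

(q - 4)/(q^2 + 4*q + 3)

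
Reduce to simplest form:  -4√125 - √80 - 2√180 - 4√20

-44*√5

4√125 = 20*√5; √80 = 4*√5; 2√180 = 12*√5; 4√20 = 8*√5
Combine: (-20 - 4 - 12 - 8)·√5 = -44*√5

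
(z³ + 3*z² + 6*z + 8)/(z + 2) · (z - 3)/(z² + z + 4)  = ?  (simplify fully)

Factor: z³ + 3*z² + 6*z + 8 = (z² + z + 4)·(z + 2)
Cancel the common factors (z² + z + 4), (z + 2).

z - 3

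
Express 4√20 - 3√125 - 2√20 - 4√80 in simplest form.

4√20 = 8*√5; 3√125 = 15*√5; 2√20 = 4*√5; 4√80 = 16*√5
Combine: (8 - 15 - 4 - 16)·√5 = -27*√5

-27*√5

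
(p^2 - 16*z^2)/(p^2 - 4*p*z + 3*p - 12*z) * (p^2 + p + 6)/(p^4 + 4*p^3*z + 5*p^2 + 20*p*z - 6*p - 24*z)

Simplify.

Factor: p^2 - 16*z^2 = (p + 4*z)*(p - 4*z);  p^2 - 4*p*z + 3*p - 12*z = (p + 3)*(p - 4*z);  p^4 + 4*p^3*z + 5*p^2 + 20*p*z - 6*p - 24*z = (p - 1)*(p + 4*z)*(p^2 + p + 6)
Cancel the common factors (p^2 + p + 6), (p + 4*z), (p - 4*z).

1/(p^2 + 2*p - 3)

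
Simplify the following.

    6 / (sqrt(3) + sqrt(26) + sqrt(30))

Group as (sqrt(26) + sqrt(30)) + sqrt(3); multiply by (sqrt(26) + sqrt(30)) - sqrt(3), then rationalise the remaining surd.

(-72*sqrt(65) - 6*sqrt(30) + 42*sqrt(26) + 318*sqrt(3))/311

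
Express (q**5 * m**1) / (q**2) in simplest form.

Quotient: q**3 * m**1

m*q**3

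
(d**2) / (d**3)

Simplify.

Quotient: (d**-1)

1/d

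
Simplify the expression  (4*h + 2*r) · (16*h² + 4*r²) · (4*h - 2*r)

Telescope via difference of squares: ((4*h)+(2*r))((4*h)-(2*r)) = 16*h² - 4*r², then repeat with the next factor.

256*h⁴ - 16*r⁴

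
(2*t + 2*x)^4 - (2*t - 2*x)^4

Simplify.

Only the odd-power cross terms survive.

128*t*x*(t^2 + x^2)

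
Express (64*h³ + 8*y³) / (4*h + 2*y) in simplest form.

Apply the sum-of-cubes factorisation and cancel (4*h + 2*y).

16*h² - 8*h*y + 4*y²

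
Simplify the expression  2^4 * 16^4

2^20

2^4 = 2^4; 16^4 = 2^16
Combine exponents: 2^20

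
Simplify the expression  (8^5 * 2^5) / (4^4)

2^12

8^5 = 2^15; 2^5 = 2^5; 4^4 = 2^8
Combine exponents: 2^12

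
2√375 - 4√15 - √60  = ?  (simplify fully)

4*√15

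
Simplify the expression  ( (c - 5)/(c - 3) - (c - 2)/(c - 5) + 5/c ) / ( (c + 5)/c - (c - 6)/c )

(-21*c + 75)/(11*c^2 - 88*c + 165)

Numerator: (c - 5)/(c - 3) - (c - 2)/(c - 5) + 5/c = (-21*c + 75)/(c^3 - 8*c^2 + 15*c)
Denominator: (c + 5)/c - (c - 6)/c = 11/c
Divide: ((-21*c + 75)/(c^3 - 8*c^2 + 15*c)) · (c/11) = (-21*c + 75)/(11*c^2 - 88*c + 165)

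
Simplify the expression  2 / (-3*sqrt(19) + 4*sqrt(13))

Multiply numerator and denominator by 3*sqrt(19) + 4*sqrt(13).
Denominator becomes 37; numerator becomes 6*sqrt(19) + 8*sqrt(13).

(6*sqrt(19) + 8*sqrt(13))/37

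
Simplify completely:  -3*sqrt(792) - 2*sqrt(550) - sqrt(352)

3*sqrt(792) = 18*sqrt(22); 2*sqrt(550) = 10*sqrt(22); sqrt(352) = 4*sqrt(22)
Combine: (-18 - 10 - 4)·sqrt(22) = -32*sqrt(22)

-32*sqrt(22)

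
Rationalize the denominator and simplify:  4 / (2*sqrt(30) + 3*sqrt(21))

(-8*sqrt(30) + 12*sqrt(21))/69

Multiply numerator and denominator by -2*sqrt(30) + 3*sqrt(21).
Denominator becomes 69; numerator becomes -8*sqrt(30) + 12*sqrt(21).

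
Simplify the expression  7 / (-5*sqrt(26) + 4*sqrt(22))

Multiply numerator and denominator by 4*sqrt(22) + 5*sqrt(26).
Denominator becomes -298; numerator becomes 28*sqrt(22) + 35*sqrt(26).

(-35*sqrt(26) - 28*sqrt(22))/298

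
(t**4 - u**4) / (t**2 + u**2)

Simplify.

t**4 - u**4 factors as (t - u)*(t + u)*(t**2 + u**2).

t**2 - u**2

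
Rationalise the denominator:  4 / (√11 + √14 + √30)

Group as (√11 + √30) + √14; multiply by (√11 + √30) - √14, then rationalise the remaining surd.

(-16*√1155 - 20*√30 + 108*√14 + 132*√11)/591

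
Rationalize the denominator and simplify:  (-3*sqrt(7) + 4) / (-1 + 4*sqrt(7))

(-80 + 13*sqrt(7))/111

Multiply numerator and denominator by -4*sqrt(7) - 1.
Denominator becomes -111; numerator becomes -13*sqrt(7) + 80.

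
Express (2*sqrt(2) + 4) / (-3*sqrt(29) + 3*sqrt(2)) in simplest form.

Multiply numerator and denominator by 3*sqrt(2) + 3*sqrt(29).
Denominator becomes -243; numerator becomes 12 + 12*sqrt(2) + 6*sqrt(58) + 12*sqrt(29).

(-4*sqrt(29) - 2*sqrt(58) - 4*sqrt(2) - 4)/81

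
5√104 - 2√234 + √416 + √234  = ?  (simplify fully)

5√104 = 10*√26; 2√234 = 6*√26; √416 = 4*√26; √234 = 3*√26
Combine: (10 - 6 + 4 + 3)·√26 = 11*√26

11*√26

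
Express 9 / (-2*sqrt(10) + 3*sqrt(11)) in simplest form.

Multiply numerator and denominator by 2*sqrt(10) + 3*sqrt(11).
Denominator becomes 59; numerator becomes 18*sqrt(10) + 27*sqrt(11).

(18*sqrt(10) + 27*sqrt(11))/59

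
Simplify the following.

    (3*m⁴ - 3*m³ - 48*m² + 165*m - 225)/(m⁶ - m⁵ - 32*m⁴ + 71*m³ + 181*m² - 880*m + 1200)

3/(m² - 16)

Factor: 3*m⁴ - 3*m³ - 48*m² + 165*m - 225 = 3·(m + 5)·(m - 3)·(m² - 3*m + 5);  m⁶ - m⁵ - 32*m⁴ + 71*m³ + 181*m² - 880*m + 1200 = (m² - 3*m + 5)·(m - 3)·(m + 4)·(m - 4)·(m + 5)
Cancel the common factors (m² - 3*m + 5), (m + 5), (m - 3).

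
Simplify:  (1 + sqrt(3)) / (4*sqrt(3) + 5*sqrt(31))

(-12 - 4*sqrt(3) + 5*sqrt(31) + 5*sqrt(93))/727

Multiply numerator and denominator by -5*sqrt(31) + 4*sqrt(3).
Denominator becomes -727; numerator becomes -5*sqrt(93) - 5*sqrt(31) + 4*sqrt(3) + 12.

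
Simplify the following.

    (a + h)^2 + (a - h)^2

2*a^2 + 2*h^2

Only the even-power cross terms survive.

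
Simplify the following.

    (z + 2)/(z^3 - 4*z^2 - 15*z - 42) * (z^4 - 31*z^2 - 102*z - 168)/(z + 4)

z + 2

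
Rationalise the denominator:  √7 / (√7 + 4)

Multiply numerator and denominator by -√7 + 4.
Denominator becomes 9; numerator becomes -7 + 4*√7.

(-7 + 4*√7)/9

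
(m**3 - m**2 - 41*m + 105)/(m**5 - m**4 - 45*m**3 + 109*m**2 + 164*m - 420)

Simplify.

Factor: m**3 - m**2 - 41*m + 105 = (m + 7)*(m - 5)*(m - 3);  m**5 - m**4 - 45*m**3 + 109*m**2 + 164*m - 420 = (m - 5)*(m + 7)*(m - 3)*(m + 2)*(m - 2)
Cancel the common factors (m - 5), (m - 3), (m + 7).

1/(m**2 - 4)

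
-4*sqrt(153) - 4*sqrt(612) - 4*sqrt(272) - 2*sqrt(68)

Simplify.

4*sqrt(153) = 12*sqrt(17); 4*sqrt(612) = 24*sqrt(17); 4*sqrt(272) = 16*sqrt(17); 2*sqrt(68) = 4*sqrt(17)
Combine: (-12 - 24 - 16 - 4)·sqrt(17) = -56*sqrt(17)

-56*sqrt(17)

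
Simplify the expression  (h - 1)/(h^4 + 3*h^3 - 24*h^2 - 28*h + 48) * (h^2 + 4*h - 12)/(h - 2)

1/(h^2 - 2*h - 8)

Factor: h^4 + 3*h^3 - 24*h^2 - 28*h + 48 = (h + 6)*(h + 2)*(h - 4)*(h - 1);  h^2 + 4*h - 12 = (h - 2)*(h + 6)
Cancel the common factors (h - 2), (h + 6), (h - 1).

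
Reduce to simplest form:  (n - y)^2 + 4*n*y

After expansion: n^2 + 2*n*y + y^2 — a perfect-square trinomial.

(n + y)^2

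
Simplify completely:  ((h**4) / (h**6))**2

h**(-4)

Inside the bracket: (h**-2)
Raise to the power 2: (h**-4)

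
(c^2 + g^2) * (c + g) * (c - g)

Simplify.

c^4 - g^4

Telescope via difference of squares: (c+g)(c-g) = c^2 - g^2, then repeat with the next factor.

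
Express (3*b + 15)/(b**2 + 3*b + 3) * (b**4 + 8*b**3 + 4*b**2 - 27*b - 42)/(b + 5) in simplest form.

3*b**2 + 15*b - 42

Factor: 3*b + 15 = 3*(b + 5);  b**4 + 8*b**3 + 4*b**2 - 27*b - 42 = (b - 2)*(b + 7)*(b**2 + 3*b + 3)
Cancel the common factors (b**2 + 3*b + 3), (b + 5).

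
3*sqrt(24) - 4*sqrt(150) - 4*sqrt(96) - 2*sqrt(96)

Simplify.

-38*sqrt(6)

3*sqrt(24) = 6*sqrt(6); 4*sqrt(150) = 20*sqrt(6); 4*sqrt(96) = 16*sqrt(6); 2*sqrt(96) = 8*sqrt(6)
Combine: (6 - 20 - 16 - 8)·sqrt(6) = -38*sqrt(6)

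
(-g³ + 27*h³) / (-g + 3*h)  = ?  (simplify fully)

g² + 3*g*h + 9*h²

Factor as (a-b)(a^2+ab+b^2) with a=(3*h), b=g.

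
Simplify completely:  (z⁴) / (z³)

Quotient: z¹

z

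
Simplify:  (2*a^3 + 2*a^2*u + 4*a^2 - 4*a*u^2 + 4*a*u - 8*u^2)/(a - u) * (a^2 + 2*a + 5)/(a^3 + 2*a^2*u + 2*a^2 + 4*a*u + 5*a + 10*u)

Factor: 2*a^3 + 2*a^2*u + 4*a^2 - 4*a*u^2 + 4*a*u - 8*u^2 = 2*(a + 2)*(a - u)*(a + 2*u);  a^3 + 2*a^2*u + 2*a^2 + 4*a*u + 5*a + 10*u = (a + 2*u)*(a^2 + 2*a + 5)
Cancel the common factors (a^2 + 2*a + 5), (a - u), (a + 2*u).

2*a + 4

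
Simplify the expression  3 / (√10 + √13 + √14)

(-12*√455 + 27*√14 + 33*√13 + 51*√10)/439

Group as (√13 + √14) + √10; multiply by (√13 + √14) - √10, then rationalise the remaining surd.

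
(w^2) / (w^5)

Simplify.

Quotient: (w^-3)

w^(-3)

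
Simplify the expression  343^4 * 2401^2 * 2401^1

7^24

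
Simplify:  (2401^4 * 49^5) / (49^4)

7^18

2401^4 = 7^16; 49^5 = 7^10; 49^4 = 7^8
Combine exponents: 7^18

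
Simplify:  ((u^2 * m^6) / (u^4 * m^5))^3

Inside the bracket: (u^-2) * m^1
Raise to the power 3: (u^-6) * m^3

m^3/u^6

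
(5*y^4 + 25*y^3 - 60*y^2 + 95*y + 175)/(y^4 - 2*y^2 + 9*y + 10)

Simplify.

(5*y + 35)/(y + 2)

Factor: 5*y^4 + 25*y^3 - 60*y^2 + 95*y + 175 = 5*(y^2 - 3*y + 5)*(y + 7)*(y + 1);  y^4 - 2*y^2 + 9*y + 10 = (y^2 - 3*y + 5)*(y + 2)*(y + 1)
Cancel the common factors (y^2 - 3*y + 5), (y + 1).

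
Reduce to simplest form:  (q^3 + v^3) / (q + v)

Apply the sum-of-cubes factorisation and cancel (q + v).

q^2 - q*v + v^2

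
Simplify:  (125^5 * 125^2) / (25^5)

5^11

125^5 = 5^15; 125^2 = 5^6; 25^5 = 5^10
Combine exponents: 5^11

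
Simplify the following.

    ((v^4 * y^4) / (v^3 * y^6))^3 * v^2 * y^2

v^5/y^4

Inside the bracket: v^1 * (y^-2)
Raise to the power 3: v^3 * (y^-6)
Multiply by v^2 * y^2: add exponents.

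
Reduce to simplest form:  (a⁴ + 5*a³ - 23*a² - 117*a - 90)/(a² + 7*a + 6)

Factor: a⁴ + 5*a³ - 23*a² - 117*a - 90 = (a - 5)·(a + 1)·(a + 6)·(a + 3);  a² + 7*a + 6 = (a + 1)·(a + 6)
Cancel the common factors (a + 1), (a + 6).

a² - 2*a - 15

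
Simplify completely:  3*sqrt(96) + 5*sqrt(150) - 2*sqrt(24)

3*sqrt(96) = 12*sqrt(6); 5*sqrt(150) = 25*sqrt(6); 2*sqrt(24) = 4*sqrt(6)
Combine: (12 + 25 - 4)·sqrt(6) = 33*sqrt(6)

33*sqrt(6)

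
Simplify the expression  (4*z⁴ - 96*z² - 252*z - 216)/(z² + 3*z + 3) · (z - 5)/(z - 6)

Factor: 4*z⁴ - 96*z² - 252*z - 216 = 4·(z + 3)·(z - 6)·(z² + 3*z + 3)
Cancel the common factors (z² + 3*z + 3), (z - 6).

4*z² - 8*z - 60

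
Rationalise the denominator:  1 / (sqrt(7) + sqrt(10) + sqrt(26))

(-4*sqrt(455) - 9*sqrt(26) + 23*sqrt(10) + 29*sqrt(7))/199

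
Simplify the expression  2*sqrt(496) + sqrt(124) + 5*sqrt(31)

2*sqrt(496) = 8*sqrt(31); sqrt(124) = 2*sqrt(31); 5*sqrt(31) = 5*sqrt(31)
Combine: (8 + 2 + 5)·sqrt(31) = 15*sqrt(31)

15*sqrt(31)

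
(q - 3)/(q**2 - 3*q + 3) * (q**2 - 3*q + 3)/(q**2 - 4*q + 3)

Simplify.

Factor: q**2 - 4*q + 3 = (q - 3)*(q - 1)
Cancel the common factors (q**2 - 3*q + 3), (q - 3).

1/(q - 1)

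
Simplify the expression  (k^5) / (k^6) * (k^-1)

Quotient: (k^-1)
Multiply by (k^-1): add exponents.

k^(-2)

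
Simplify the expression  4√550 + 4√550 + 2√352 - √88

46*√22

4√550 = 20*√22; 4√550 = 20*√22; 2√352 = 8*√22; √88 = 2*√22
Combine: (20 + 20 + 8 - 2)·√22 = 46*√22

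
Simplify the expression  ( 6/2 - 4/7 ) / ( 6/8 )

68/21

Numerator: 6/2 - 4/7 = 17/7
Denominator: 6/8 = 3/4
Divide: (17/7) · (4/3) = 68/21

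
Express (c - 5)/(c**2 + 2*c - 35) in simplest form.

1/(c + 7)

Factor: c**2 + 2*c - 35 = (c - 5)*(c + 7)
Cancel the common factor (c - 5).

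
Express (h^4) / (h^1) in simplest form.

Quotient: h^3

h^3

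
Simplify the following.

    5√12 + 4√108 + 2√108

46*√3

5√12 = 10*√3; 4√108 = 24*√3; 2√108 = 12*√3
Combine: (10 + 24 + 12)·√3 = 46*√3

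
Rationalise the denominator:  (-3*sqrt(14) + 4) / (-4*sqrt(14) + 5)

Multiply numerator and denominator by 5 + 4*sqrt(14).
Denominator becomes -199; numerator becomes -148 + sqrt(14).

(-sqrt(14) + 148)/199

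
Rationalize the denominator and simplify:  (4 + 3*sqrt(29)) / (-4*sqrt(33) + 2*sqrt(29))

Multiply numerator and denominator by 2*sqrt(29) + 4*sqrt(33).
Denominator becomes -412; numerator becomes 8*sqrt(29) + 16*sqrt(33) + 174 + 12*sqrt(957).

(-6*sqrt(957) - 87 - 8*sqrt(33) - 4*sqrt(29))/206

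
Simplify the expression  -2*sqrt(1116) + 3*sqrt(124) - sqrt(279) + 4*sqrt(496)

2*sqrt(1116) = 12*sqrt(31); 3*sqrt(124) = 6*sqrt(31); sqrt(279) = 3*sqrt(31); 4*sqrt(496) = 16*sqrt(31)
Combine: (-12 + 6 - 3 + 16)·sqrt(31) = 7*sqrt(31)

7*sqrt(31)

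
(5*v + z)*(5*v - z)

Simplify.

25*v^2 - z^2

Difference of squares with P = 5*v, Q = z.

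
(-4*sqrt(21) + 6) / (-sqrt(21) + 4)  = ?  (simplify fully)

Multiply numerator and denominator by 4 + sqrt(21).
Denominator becomes -5; numerator becomes -60 - 10*sqrt(21).

2*sqrt(21) + 12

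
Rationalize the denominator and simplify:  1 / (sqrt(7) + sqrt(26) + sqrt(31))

(-sqrt(5642) + sqrt(31) + 6*sqrt(26) + 25*sqrt(7))/362

Group as (sqrt(7) + sqrt(31)) + sqrt(26); multiply by (sqrt(7) + sqrt(31)) - sqrt(26), then rationalise the remaining surd.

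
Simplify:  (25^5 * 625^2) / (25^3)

5^12

25^5 = 5^10; 625^2 = 5^8; 25^3 = 5^6
Combine exponents: 5^12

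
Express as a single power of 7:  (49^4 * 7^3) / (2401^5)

49^4 = 7^8; 7^3 = 7^3; 2401^5 = 7^20
Combine exponents: 7^(-9)

7^(-9)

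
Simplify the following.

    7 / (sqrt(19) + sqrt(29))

Multiply numerator and denominator by -sqrt(29) + sqrt(19).
Denominator becomes -10; numerator becomes -7*sqrt(29) + 7*sqrt(19).

(-7*sqrt(19) + 7*sqrt(29))/10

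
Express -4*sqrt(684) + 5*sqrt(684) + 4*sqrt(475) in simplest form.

4*sqrt(684) = 24*sqrt(19); 5*sqrt(684) = 30*sqrt(19); 4*sqrt(475) = 20*sqrt(19)
Combine: (-24 + 30 + 20)·sqrt(19) = 26*sqrt(19)

26*sqrt(19)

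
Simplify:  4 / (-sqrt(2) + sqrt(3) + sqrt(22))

Group as (sqrt(3) + sqrt(22)) - sqrt(2); multiply by (sqrt(3) + sqrt(22)) + sqrt(2), then rationalise the remaining surd.

(-84*sqrt(3) - 16*sqrt(33) + 92*sqrt(2) + 68*sqrt(22))/265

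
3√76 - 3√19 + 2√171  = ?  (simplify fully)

9*√19

3√76 = 6*√19; 3√19 = 3*√19; 2√171 = 6*√19
Combine: (6 - 3 + 6)·√19 = 9*√19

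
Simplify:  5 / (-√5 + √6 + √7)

Group as (√6 + √7) - √5; multiply by (√6 + √7) + √5, then rationalise the remaining surd.

(-20*√5 + 10*√7 + 15*√6 + 5*√210)/52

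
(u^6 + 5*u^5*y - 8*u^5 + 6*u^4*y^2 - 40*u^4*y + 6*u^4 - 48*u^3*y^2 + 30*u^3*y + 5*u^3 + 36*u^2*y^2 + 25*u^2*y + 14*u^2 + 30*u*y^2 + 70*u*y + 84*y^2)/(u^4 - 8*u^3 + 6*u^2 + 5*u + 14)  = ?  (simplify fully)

u^2 + 5*u*y + 6*y^2

Factor: u^6 + 5*u^5*y - 8*u^5 + 6*u^4*y^2 - 40*u^4*y + 6*u^4 - 48*u^3*y^2 + 30*u^3*y + 5*u^3 + 36*u^2*y^2 + 25*u^2*y + 14*u^2 + 30*u*y^2 + 70*u*y + 84*y^2 = (u - 2)*(u - 7)*(u + 3*y)*(u + 2*y)*(u^2 + u + 1);  u^4 - 8*u^3 + 6*u^2 + 5*u + 14 = (u - 2)*(u - 7)*(u^2 + u + 1)
Cancel the common factors (u^2 + u + 1), (u - 2), (u - 7).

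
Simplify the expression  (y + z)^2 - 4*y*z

Expanding gives y^2 - 2*y*z + z^2, a perfect square.

(y - z)^2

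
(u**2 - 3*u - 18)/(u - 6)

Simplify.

u + 3

Factor: u**2 - 3*u - 18 = (u + 3)*(u - 6)
Cancel the common factor (u - 6).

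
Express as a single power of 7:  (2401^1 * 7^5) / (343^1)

7^6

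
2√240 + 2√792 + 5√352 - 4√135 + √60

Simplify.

2√240 = 8*√15; 2√792 = 12*√22; 5√352 = 20*√22; 4√135 = 12*√15; √60 = 2*√15

-2*√15 + 32*√22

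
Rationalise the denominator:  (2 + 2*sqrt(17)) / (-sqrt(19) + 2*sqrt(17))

Multiply numerator and denominator by sqrt(19) + 2*sqrt(17).
Denominator becomes 49; numerator becomes 2*sqrt(19) + 4*sqrt(17) + 2*sqrt(323) + 68.

(2*sqrt(19) + 4*sqrt(17) + 2*sqrt(323) + 68)/49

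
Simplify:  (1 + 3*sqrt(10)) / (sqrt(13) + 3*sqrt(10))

Multiply numerator and denominator by -sqrt(13) + 3*sqrt(10).
Denominator becomes 77; numerator becomes -3*sqrt(130) - sqrt(13) + 3*sqrt(10) + 90.

(-3*sqrt(130) - sqrt(13) + 3*sqrt(10) + 90)/77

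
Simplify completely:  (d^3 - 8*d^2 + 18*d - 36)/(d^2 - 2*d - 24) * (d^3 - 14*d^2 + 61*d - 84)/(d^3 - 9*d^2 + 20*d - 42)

Factor: d^3 - 8*d^2 + 18*d - 36 = (d^2 - 2*d + 6)*(d - 6);  d^2 - 2*d - 24 = (d + 4)*(d - 6);  d^3 - 14*d^2 + 61*d - 84 = (d - 4)*(d - 7)*(d - 3);  d^3 - 9*d^2 + 20*d - 42 = (d - 7)*(d^2 - 2*d + 6)
Cancel the common factors (d^2 - 2*d + 6), (d - 6), (d - 7).

(d^2 - 7*d + 12)/(d + 4)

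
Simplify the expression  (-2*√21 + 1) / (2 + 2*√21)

(-43 + 3*√21)/40

Multiply numerator and denominator by -2*√21 + 2.
Denominator becomes -80; numerator becomes -6*√21 + 86.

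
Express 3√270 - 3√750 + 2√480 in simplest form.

3√270 = 9*√30; 3√750 = 15*√30; 2√480 = 8*√30
Combine: (9 - 15 + 8)·√30 = 2*√30

2*√30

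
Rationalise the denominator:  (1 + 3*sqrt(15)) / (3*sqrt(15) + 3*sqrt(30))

(-45 - sqrt(15) + sqrt(30) + 45*sqrt(2))/45

Multiply numerator and denominator by -3*sqrt(30) + 3*sqrt(15).
Denominator becomes -135; numerator becomes -135*sqrt(2) - 3*sqrt(30) + 3*sqrt(15) + 135.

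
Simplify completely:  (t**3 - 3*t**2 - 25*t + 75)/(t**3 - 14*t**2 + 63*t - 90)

(t + 5)/(t - 6)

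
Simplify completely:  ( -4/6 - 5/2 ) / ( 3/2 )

-19/9

Numerator: -4/6 - 5/2 = -19/6
Denominator: 3/2 = 3/2
Divide: (-19/6) · (2/3) = -19/9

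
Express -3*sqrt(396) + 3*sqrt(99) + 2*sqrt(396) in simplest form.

3*sqrt(396) = 18*sqrt(11); 3*sqrt(99) = 9*sqrt(11); 2*sqrt(396) = 12*sqrt(11)
Combine: (-18 + 9 + 12)·sqrt(11) = 3*sqrt(11)

3*sqrt(11)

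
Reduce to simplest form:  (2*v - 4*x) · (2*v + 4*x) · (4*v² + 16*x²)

Pair the conjugate factors: ((2*v)+(4*x))((2*v)-(4*x)) = 4*v² - 16*x², then repeat with the next factor.

16*v⁴ - 256*x⁴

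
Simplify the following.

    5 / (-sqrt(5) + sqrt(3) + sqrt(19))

(-105*sqrt(3) - 10*sqrt(285) + 85*sqrt(5) + 55*sqrt(19))/61

Group as (sqrt(3) + sqrt(19)) - sqrt(5); multiply by (sqrt(3) + sqrt(19)) + sqrt(5), then rationalise the remaining surd.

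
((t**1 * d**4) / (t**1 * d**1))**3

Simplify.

Inside the bracket: d**3
Raise to the power 3: d**9

d**9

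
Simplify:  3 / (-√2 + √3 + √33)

(-48*√3 - 9*√22 + 51*√2 + 42*√33)/380

Group as (√3 + √33) - √2; multiply by (√3 + √33) + √2, then rationalise the remaining surd.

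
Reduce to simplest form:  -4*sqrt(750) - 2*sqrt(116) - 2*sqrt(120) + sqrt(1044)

4*sqrt(750) = 20*sqrt(30); 2*sqrt(116) = 4*sqrt(29); 2*sqrt(120) = 4*sqrt(30); sqrt(1044) = 6*sqrt(29)

-24*sqrt(30) + 2*sqrt(29)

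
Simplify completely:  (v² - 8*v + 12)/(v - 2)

v - 6

Factor: v² - 8*v + 12 = (v - 2)·(v - 6)
Cancel the common factor (v - 2).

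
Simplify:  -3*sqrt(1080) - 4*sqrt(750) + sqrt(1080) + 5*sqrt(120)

3*sqrt(1080) = 18*sqrt(30); 4*sqrt(750) = 20*sqrt(30); sqrt(1080) = 6*sqrt(30); 5*sqrt(120) = 10*sqrt(30)
Combine: (-18 - 20 + 6 + 10)·sqrt(30) = -22*sqrt(30)

-22*sqrt(30)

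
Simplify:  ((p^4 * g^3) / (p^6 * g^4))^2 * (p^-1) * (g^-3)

Inside the bracket: (p^-2) * (g^-1)
Raise to the power 2: (p^-4) * (g^-2)
Multiply by (p^-1) * (g^-3): add exponents.

1/(g^5*p^5)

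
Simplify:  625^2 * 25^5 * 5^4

5^22

625^2 = 5^8; 25^5 = 5^10; 5^4 = 5^4
Combine exponents: 5^22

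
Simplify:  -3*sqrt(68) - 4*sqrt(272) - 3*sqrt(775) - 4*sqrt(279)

3*sqrt(68) = 6*sqrt(17); 4*sqrt(272) = 16*sqrt(17); 3*sqrt(775) = 15*sqrt(31); 4*sqrt(279) = 12*sqrt(31)

-27*sqrt(31) - 22*sqrt(17)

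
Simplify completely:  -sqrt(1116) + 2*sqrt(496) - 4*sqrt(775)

sqrt(1116) = 6*sqrt(31); 2*sqrt(496) = 8*sqrt(31); 4*sqrt(775) = 20*sqrt(31)
Combine: (-6 + 8 - 20)·sqrt(31) = -18*sqrt(31)

-18*sqrt(31)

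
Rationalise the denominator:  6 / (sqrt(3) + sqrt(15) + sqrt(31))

(-36*sqrt(155) - 78*sqrt(31) + 114*sqrt(15) + 258*sqrt(3))/11

Group as (sqrt(3) + sqrt(15)) + sqrt(31); multiply by (sqrt(3) + sqrt(15)) - sqrt(31), then rationalise the remaining surd.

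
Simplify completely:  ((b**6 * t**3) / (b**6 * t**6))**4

Inside the bracket: (t**-3)
Raise to the power 4: (t**-12)

t**(-12)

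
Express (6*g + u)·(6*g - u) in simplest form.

36*g² - u²

(6*g)^2 - (u)^2 = 36*g² - u².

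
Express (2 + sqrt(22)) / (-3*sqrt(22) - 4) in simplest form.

Multiply numerator and denominator by -4 + 3*sqrt(22).
Denominator becomes -182; numerator becomes 2*sqrt(22) + 58.

(-29 - sqrt(22))/91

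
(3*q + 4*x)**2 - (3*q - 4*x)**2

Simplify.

Only the odd-power cross terms survive.

48*q*x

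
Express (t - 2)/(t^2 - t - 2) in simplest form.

1/(t + 1)

Factor: t^2 - t - 2 = (t + 1)*(t - 2)
Cancel the common factor (t - 2).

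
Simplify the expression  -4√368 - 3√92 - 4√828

4√368 = 16*√23; 3√92 = 6*√23; 4√828 = 24*√23
Combine: (-16 - 6 - 24)·√23 = -46*√23

-46*√23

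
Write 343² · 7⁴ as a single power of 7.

343² = 7^6; 7⁴ = 7^4
Combine exponents: 7^10

7^10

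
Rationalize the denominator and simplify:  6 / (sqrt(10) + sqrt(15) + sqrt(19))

Group as (sqrt(10) + sqrt(19)) + sqrt(15); multiply by (sqrt(10) + sqrt(19)) - sqrt(15), then rationalise the remaining surd.

(-5*sqrt(114) + 3*sqrt(19) + 7*sqrt(15) + 12*sqrt(10))/47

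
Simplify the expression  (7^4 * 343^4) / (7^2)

7^4 = 7^4; 343^4 = 7^12; 7^2 = 7^2
Combine exponents: 7^14

7^14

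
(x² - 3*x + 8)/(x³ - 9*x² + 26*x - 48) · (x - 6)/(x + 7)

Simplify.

Factor: x³ - 9*x² + 26*x - 48 = (x - 6)·(x² - 3*x + 8)
Cancel the common factors (x² - 3*x + 8), (x - 6).

1/(x + 7)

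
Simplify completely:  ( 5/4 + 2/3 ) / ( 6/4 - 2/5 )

Numerator: 5/4 + 2/3 = 23/12
Denominator: 6/4 - 2/5 = 11/10
Divide: (23/12) · (10/11) = 115/66

115/66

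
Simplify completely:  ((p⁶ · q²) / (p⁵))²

p²*q⁴

Inside the bracket: p¹ · q²
Raise to the power 2: p² · q⁴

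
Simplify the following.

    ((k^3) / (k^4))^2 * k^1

Inside the bracket: (k^-1)
Raise to the power 2: (k^-2)
Multiply by k^1: add exponents.

1/k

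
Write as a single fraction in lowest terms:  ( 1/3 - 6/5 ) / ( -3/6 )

26/15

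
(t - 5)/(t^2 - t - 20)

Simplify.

1/(t + 4)

Factor: t^2 - t - 20 = (t - 5)*(t + 4)
Cancel the common factor (t - 5).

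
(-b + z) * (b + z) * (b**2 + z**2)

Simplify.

-b**4 + z**4

(z+b)(z-b) = -b**2 + z**2; continue pairing.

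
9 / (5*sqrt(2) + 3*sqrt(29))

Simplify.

Multiply numerator and denominator by -5*sqrt(2) + 3*sqrt(29).
Denominator becomes 211; numerator becomes -45*sqrt(2) + 27*sqrt(29).

(-45*sqrt(2) + 27*sqrt(29))/211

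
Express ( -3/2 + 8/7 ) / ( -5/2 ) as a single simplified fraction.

Numerator: -3/2 + 8/7 = -5/14
Denominator: -5/2 = -5/2
Divide: (-5/14) · (-2/5) = 1/7

1/7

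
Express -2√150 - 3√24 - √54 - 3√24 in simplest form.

2√150 = 10*√6; 3√24 = 6*√6; √54 = 3*√6; 3√24 = 6*√6
Combine: (-10 - 6 - 3 - 6)·√6 = -25*√6

-25*√6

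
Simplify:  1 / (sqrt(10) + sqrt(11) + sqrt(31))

Group as (sqrt(11) + sqrt(31)) + sqrt(10); multiply by (sqrt(11) + sqrt(31)) - sqrt(10), then rationalise the remaining surd.

(-sqrt(3410) - 5*sqrt(31) + 15*sqrt(11) + 16*sqrt(10))/170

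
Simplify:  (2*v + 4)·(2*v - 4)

4*v² - 16

Product of conjugates: (P+Q)(P-Q) = P^2 - Q^2.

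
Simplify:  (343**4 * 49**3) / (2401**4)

7**2

343**4 = 7**12; 49**3 = 7**6; 2401**4 = 7**16
Combine exponents: 7**2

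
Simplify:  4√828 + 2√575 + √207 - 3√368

25*√23

4√828 = 24*√23; 2√575 = 10*√23; √207 = 3*√23; 3√368 = 12*√23
Combine: (24 + 10 + 3 - 12)·√23 = 25*√23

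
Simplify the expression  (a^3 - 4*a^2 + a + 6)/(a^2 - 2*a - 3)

a - 2

Factor: a^3 - 4*a^2 + a + 6 = (a - 2)*(a + 1)*(a - 3);  a^2 - 2*a - 3 = (a + 1)*(a - 3)
Cancel the common factors (a + 1), (a - 3).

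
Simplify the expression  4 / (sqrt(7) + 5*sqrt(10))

(-4*sqrt(7) + 20*sqrt(10))/243

Multiply numerator and denominator by -sqrt(7) + 5*sqrt(10).
Denominator becomes 243; numerator becomes -4*sqrt(7) + 20*sqrt(10).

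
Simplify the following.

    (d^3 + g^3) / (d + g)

d^2 - d*g + g^2

Apply the sum-of-cubes factorisation and cancel (d + g).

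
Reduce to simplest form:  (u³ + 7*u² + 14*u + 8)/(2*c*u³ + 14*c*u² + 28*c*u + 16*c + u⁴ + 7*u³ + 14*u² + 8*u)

1/(2*c + u)

Factor: u³ + 7*u² + 14*u + 8 = (u + 1)·(u + 2)·(u + 4);  2*c*u³ + 14*c*u² + 28*c*u + 16*c + u⁴ + 7*u³ + 14*u² + 8*u = (2*c + u)·(u + 1)·(u + 2)·(u + 4)
Cancel the common factors (u + 1), (u + 2), (u + 4).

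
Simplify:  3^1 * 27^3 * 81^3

3^22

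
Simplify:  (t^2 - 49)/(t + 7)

Factor: t^2 - 49 = (t + 7)*(t - 7)
Cancel the common factor (t + 7).

t - 7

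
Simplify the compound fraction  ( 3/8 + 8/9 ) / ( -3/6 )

-91/36

Numerator: 3/8 + 8/9 = 91/72
Denominator: -3/6 = -1/2
Divide: (91/72) · (-2) = -91/36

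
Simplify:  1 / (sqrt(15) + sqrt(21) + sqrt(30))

(-5*sqrt(42) + sqrt(30) + 4*sqrt(21) + 6*sqrt(15))/204

Group as (sqrt(21) + sqrt(30)) + sqrt(15); multiply by (sqrt(21) + sqrt(30)) - sqrt(15), then rationalise the remaining surd.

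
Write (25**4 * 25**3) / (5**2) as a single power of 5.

25**4 = 5**8; 25**3 = 5**6; 5**2 = 5**2
Combine exponents: 5**12

5**12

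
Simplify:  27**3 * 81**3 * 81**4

3**37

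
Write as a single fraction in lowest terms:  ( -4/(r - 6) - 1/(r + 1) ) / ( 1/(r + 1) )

(-5*r + 2)/(r - 6)

Numerator: -4/(r - 6) - 1/(r + 1) = (-5*r + 2)/(r² - 5*r - 6)
Denominator: 1/(r + 1) = 1/(r + 1)
Divide: ((-5*r + 2)/(r² - 5*r - 6)) · (r + 1) = (-5*r + 2)/(r - 6)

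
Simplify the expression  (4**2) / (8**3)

2**(-5)

4**2 = 2**4; 8**3 = 2**9
Combine exponents: 2**(-5)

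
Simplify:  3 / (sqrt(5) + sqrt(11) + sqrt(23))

Group as (sqrt(5) + sqrt(23)) + sqrt(11); multiply by (sqrt(5) + sqrt(23)) - sqrt(11), then rationalise the remaining surd.

(-2*sqrt(1265) - 7*sqrt(23) + 17*sqrt(11) + 29*sqrt(5))/57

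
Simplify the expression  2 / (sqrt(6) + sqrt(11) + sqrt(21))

(-3*sqrt(154) - 2*sqrt(21) + 8*sqrt(11) + 13*sqrt(6))/62

Group as (sqrt(6) + sqrt(21)) + sqrt(11); multiply by (sqrt(6) + sqrt(21)) - sqrt(11), then rationalise the remaining surd.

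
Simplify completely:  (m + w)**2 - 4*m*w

(m - w)**2

Expanding gives m**2 - 2*m*w + w**2, a perfect square.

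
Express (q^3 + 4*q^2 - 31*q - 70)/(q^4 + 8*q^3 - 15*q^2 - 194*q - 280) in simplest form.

1/(q + 4)

Factor: q^3 + 4*q^2 - 31*q - 70 = (q + 2)*(q + 7)*(q - 5);  q^4 + 8*q^3 - 15*q^2 - 194*q - 280 = (q + 7)*(q - 5)*(q + 4)*(q + 2)
Cancel the common factors (q - 5), (q + 7), (q + 2).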